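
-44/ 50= -22/ 25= -0.88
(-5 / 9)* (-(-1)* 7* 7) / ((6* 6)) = -245 / 324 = -0.76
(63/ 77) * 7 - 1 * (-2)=7.73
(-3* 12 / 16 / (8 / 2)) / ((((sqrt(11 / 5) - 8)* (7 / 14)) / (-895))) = -13425 / 103 - 2685* sqrt(55) / 824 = -154.51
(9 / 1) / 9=1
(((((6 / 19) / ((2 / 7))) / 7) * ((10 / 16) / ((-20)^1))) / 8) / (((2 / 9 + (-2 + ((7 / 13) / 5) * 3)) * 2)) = 1755 / 8278528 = 0.00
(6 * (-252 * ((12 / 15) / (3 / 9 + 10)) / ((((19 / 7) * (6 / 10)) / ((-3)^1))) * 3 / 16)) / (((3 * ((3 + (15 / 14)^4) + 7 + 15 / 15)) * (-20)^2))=19059138 / 6967884725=0.00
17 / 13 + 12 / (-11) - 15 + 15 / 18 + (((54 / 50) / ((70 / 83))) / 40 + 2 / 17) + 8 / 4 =-11.80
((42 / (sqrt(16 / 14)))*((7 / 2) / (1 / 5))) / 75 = 49*sqrt(14) / 20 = 9.17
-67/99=-0.68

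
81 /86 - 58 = -4907 /86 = -57.06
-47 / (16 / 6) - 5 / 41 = -5821 / 328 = -17.75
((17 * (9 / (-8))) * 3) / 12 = -153 / 32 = -4.78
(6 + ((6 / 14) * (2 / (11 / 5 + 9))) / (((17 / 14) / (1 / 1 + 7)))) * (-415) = -321210 / 119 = -2699.24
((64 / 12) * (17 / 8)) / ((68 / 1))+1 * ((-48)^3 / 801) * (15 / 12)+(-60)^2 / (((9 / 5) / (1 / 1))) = 975929 / 534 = 1827.58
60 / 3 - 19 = 1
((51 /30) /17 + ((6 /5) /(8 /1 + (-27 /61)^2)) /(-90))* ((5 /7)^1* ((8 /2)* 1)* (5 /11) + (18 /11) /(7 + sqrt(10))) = 358660361 /2289562275 - 450013* sqrt(10) /109026775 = 0.14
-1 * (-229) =229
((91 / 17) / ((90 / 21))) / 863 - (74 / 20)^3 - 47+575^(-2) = -11368045099801 / 116414385000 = -97.65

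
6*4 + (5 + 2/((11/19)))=357/11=32.45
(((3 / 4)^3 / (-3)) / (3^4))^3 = -1 / 191102976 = -0.00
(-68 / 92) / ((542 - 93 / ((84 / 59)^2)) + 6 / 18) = -13328 / 8952037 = -0.00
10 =10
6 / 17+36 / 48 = 75 / 68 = 1.10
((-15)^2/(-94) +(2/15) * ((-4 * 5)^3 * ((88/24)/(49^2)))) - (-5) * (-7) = -79264435/2031246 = -39.02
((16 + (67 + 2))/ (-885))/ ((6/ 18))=-17/ 59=-0.29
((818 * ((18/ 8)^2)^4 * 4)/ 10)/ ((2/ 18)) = 158454980001/ 81920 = 1934264.89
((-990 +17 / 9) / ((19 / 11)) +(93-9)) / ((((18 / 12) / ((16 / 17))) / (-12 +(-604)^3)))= 588483098946688 / 8721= 67478855515.04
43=43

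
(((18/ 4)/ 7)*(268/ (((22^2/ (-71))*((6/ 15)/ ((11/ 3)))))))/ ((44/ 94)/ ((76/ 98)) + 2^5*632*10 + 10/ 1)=-21240005/ 18542605004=-0.00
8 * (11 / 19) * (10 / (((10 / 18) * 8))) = 198 / 19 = 10.42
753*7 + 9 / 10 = 5271.90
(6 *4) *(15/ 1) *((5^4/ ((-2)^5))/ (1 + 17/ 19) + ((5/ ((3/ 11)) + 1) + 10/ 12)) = 56785/ 16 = 3549.06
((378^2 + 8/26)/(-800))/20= -232187/26000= -8.93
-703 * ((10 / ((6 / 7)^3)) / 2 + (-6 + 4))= -901949 / 216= -4175.69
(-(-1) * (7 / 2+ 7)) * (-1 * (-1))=21 / 2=10.50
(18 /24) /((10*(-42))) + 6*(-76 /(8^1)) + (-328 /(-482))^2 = -1838941841 /32525360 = -56.54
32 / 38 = 16 / 19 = 0.84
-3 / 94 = -0.03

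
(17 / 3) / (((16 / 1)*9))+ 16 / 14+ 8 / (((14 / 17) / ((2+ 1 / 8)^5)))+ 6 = 428.11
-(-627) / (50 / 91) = 57057 / 50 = 1141.14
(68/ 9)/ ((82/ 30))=2.76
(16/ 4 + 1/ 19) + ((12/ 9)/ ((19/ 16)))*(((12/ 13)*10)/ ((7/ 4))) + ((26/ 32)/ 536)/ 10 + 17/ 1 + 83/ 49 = 29757247899/ 1037953280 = 28.67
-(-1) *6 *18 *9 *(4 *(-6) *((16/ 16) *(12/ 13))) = -279936/ 13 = -21533.54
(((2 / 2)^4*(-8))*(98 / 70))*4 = -224 / 5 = -44.80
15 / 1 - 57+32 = -10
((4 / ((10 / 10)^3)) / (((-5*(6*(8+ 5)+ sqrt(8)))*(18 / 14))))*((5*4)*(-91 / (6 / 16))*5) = 186.81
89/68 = 1.31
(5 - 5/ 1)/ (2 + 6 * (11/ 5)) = 0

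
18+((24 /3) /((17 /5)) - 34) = -232 /17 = -13.65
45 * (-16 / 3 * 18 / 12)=-360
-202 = -202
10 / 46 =5 / 23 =0.22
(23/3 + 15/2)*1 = 91/6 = 15.17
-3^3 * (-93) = 2511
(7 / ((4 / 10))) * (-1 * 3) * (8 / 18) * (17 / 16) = -595 / 24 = -24.79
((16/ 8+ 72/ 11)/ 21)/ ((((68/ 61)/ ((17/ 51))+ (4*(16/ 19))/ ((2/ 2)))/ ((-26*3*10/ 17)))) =-1416298/ 509201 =-2.78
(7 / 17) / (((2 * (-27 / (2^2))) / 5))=-70 / 459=-0.15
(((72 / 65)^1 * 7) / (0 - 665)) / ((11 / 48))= -3456 / 67925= -0.05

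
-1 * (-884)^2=-781456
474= 474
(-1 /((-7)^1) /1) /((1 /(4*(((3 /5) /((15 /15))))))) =12 /35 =0.34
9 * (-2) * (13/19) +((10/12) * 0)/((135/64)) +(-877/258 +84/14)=-47623/4902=-9.72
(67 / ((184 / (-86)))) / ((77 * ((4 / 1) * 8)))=-2881 / 226688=-0.01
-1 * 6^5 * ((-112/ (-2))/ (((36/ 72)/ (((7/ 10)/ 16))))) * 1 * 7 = -1333584/ 5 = -266716.80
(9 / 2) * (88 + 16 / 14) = 2808 / 7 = 401.14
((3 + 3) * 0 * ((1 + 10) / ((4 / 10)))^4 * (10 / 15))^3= 0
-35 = -35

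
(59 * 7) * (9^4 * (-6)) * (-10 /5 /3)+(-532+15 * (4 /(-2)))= 10838210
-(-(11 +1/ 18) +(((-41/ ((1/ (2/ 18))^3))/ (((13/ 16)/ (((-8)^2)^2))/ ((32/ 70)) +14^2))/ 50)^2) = 310212671050000533924323647/ 28059437582495699105801250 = 11.06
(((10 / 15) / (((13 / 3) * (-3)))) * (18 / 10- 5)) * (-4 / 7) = -128 / 1365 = -0.09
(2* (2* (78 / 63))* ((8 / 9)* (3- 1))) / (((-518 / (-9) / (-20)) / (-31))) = 515840 / 5439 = 94.84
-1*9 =-9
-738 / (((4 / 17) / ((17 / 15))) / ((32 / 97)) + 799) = -1706256 / 1848743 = -0.92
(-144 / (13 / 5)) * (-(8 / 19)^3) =368640 / 89167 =4.13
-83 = -83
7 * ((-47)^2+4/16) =61859/4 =15464.75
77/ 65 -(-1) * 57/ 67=8864/ 4355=2.04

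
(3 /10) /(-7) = -3 /70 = -0.04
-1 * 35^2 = -1225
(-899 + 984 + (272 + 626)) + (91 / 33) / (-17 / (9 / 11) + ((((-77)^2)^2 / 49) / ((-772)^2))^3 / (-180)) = 2854593237901748129844639 / 2904352509430754249593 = 982.87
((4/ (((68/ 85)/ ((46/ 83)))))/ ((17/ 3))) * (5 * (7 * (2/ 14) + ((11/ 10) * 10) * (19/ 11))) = 69000/ 1411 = 48.90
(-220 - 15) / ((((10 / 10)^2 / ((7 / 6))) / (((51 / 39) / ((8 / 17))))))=-475405 / 624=-761.87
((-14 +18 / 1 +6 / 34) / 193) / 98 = 71 / 321538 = 0.00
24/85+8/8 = 109/85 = 1.28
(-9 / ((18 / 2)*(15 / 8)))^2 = 64 / 225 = 0.28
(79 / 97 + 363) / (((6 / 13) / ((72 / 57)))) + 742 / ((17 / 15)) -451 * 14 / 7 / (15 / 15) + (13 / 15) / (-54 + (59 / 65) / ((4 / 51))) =775956324328 / 1036836783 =748.39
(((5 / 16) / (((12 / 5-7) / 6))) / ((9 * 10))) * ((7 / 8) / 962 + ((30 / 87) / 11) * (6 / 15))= -165085 / 2710346496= -0.00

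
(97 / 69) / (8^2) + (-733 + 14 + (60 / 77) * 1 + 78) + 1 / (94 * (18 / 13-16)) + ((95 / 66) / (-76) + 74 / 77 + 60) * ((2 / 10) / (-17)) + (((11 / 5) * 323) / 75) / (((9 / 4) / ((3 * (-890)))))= -59753067860777 / 5027947200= -11884.19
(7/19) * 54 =378/19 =19.89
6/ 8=3/ 4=0.75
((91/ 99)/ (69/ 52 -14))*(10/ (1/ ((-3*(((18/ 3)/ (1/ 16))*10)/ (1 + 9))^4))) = -4989925685.93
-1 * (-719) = 719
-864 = -864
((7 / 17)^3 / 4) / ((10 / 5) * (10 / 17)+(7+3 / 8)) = 686 / 336107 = 0.00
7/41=0.17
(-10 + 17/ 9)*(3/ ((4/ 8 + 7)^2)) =-292/ 675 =-0.43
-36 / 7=-5.14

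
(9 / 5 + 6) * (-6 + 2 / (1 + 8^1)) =-676 / 15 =-45.07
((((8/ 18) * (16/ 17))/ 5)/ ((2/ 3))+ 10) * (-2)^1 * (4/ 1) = -20656/ 255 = -81.00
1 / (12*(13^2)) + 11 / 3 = 3.67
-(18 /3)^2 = -36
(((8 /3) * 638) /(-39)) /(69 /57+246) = -8816 /49959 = -0.18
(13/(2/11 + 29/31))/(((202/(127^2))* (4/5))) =2814955/2424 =1161.29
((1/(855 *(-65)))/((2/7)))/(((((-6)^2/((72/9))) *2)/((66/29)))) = -77/4835025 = -0.00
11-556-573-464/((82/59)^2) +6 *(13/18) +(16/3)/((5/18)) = -33653917/25215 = -1334.68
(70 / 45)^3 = 3.76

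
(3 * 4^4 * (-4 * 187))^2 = 330008887296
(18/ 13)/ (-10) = -9/ 65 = -0.14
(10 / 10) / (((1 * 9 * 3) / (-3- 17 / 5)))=-0.24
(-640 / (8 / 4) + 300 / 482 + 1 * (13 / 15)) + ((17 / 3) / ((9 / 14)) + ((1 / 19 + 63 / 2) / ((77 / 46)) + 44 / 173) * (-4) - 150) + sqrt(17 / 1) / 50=-401332233737 / 748597815 + sqrt(17) / 50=-536.03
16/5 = 3.20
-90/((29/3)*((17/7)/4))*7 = -107.34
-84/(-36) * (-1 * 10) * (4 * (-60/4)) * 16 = 22400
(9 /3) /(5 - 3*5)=-3 /10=-0.30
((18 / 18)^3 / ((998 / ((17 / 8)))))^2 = 289 / 63744256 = 0.00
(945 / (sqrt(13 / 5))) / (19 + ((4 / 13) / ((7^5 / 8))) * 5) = 15882615 * sqrt(65) / 4151489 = 30.84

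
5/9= 0.56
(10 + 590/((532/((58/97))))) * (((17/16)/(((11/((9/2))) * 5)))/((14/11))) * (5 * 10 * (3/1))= 315711675/2889824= 109.25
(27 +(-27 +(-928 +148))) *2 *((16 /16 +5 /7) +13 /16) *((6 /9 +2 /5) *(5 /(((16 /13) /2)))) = -239135 /7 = -34162.14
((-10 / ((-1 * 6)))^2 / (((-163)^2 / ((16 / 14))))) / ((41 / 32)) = 6400 / 68627727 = 0.00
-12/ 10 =-1.20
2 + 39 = 41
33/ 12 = 11/ 4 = 2.75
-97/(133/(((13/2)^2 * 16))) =-65572/133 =-493.02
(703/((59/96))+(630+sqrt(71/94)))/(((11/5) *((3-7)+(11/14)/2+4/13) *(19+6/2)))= -95238780/8573939-455 *sqrt(6674)/6830087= -11.11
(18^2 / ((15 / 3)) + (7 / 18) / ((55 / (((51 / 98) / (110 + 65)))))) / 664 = 0.10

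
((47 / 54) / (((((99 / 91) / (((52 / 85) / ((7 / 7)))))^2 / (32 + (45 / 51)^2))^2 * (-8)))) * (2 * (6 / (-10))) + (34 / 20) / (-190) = 20076978471240604324516411 / 1432314118423077725137500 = 14.02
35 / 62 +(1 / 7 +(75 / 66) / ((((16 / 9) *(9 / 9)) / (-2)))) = -21809 / 38192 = -0.57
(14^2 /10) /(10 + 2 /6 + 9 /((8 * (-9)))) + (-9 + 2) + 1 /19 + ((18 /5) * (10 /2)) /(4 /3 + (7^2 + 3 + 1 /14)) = -4997184 /1065425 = -4.69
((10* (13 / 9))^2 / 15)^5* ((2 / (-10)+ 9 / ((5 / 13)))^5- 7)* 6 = 1976658819201118407440384 / 94143178827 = 20996304180820.99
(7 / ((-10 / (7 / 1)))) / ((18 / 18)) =-49 / 10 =-4.90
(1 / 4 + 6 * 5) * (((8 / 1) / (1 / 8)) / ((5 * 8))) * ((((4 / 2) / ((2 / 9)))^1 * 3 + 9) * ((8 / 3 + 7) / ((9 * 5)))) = 28072 / 75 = 374.29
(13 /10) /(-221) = -1 /170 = -0.01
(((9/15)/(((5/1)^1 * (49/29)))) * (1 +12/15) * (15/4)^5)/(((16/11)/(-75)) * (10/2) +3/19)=14912332875/9583616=1556.02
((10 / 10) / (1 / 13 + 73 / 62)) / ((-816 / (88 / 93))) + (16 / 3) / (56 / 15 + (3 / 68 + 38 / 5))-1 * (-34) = 12374617463 / 359019243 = 34.47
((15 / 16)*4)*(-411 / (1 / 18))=-55485 / 2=-27742.50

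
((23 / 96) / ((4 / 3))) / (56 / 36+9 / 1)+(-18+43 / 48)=-623339 / 36480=-17.09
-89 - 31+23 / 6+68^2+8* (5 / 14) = 189449 / 42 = 4510.69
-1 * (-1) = 1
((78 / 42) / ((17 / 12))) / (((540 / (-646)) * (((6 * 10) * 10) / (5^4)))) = -1235 / 756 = -1.63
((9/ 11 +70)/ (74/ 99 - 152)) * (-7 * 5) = 245385/ 14974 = 16.39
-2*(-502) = 1004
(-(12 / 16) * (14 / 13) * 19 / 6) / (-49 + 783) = -0.00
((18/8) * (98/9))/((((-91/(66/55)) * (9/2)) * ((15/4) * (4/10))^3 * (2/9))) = -56/585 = -0.10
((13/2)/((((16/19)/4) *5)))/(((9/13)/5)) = 3211/72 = 44.60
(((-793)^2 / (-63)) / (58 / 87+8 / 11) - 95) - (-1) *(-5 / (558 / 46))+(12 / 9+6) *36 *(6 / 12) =-640025551 / 89838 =-7124.22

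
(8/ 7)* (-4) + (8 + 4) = 52/ 7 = 7.43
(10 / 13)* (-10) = -100 / 13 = -7.69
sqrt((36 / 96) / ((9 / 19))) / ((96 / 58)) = 29 * sqrt(114) / 576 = 0.54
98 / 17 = 5.76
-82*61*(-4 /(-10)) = -10004 /5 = -2000.80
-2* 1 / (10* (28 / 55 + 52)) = -11 / 2888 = -0.00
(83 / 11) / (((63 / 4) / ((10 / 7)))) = 3320 / 4851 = 0.68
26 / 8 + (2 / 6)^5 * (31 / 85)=3.25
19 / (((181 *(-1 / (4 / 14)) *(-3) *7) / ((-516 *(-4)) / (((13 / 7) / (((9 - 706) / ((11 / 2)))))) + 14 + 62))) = -764926472 / 3804801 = -201.04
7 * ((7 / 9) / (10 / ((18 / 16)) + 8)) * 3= 147 / 152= 0.97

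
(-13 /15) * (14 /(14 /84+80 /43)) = -15652 /2615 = -5.99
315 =315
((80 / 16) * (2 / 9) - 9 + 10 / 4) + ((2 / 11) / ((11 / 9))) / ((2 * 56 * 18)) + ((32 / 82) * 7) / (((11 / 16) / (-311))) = -6206423239 / 5000688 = -1241.11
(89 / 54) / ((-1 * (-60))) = 89 / 3240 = 0.03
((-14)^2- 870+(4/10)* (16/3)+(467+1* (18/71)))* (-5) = 217913/213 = 1023.07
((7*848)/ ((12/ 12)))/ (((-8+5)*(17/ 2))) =-11872/ 51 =-232.78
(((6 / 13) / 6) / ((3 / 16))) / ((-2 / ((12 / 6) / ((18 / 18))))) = -16 / 39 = -0.41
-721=-721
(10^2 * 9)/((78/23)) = 3450/13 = 265.38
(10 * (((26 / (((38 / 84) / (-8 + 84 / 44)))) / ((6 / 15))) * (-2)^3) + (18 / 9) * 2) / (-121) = -14633636 / 25289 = -578.66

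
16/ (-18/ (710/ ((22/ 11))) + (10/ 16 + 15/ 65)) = 590720/ 29723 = 19.87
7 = 7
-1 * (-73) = 73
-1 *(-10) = 10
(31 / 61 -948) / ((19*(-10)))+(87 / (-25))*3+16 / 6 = -484439 / 173850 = -2.79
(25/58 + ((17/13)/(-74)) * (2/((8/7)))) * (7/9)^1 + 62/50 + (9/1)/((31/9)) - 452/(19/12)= -462245715597/1643192200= -281.31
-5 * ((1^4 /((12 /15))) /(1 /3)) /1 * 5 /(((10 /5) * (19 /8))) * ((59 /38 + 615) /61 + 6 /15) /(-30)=608905 /88084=6.91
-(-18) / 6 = 3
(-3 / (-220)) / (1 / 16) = 12 / 55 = 0.22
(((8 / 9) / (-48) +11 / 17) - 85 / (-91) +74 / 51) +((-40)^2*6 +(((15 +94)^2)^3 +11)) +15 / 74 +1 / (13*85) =12959397062289383893 / 7727265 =1677100120455.22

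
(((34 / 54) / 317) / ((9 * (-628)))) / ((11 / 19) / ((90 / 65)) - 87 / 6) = 0.00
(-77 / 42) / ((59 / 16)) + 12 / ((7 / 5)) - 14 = -7342 / 1239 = -5.93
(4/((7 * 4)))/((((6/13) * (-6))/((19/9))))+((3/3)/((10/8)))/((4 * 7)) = -911/11340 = -0.08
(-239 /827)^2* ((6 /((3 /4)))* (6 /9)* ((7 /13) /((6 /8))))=0.32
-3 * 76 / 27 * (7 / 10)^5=-319333 / 225000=-1.42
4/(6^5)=1/1944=0.00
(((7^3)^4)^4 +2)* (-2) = -73406736434588250882460422064067320377606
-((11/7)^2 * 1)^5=-25937424601/282475249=-91.82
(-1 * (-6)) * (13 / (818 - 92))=13 / 121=0.11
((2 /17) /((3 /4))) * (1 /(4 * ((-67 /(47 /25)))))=-94 /85425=-0.00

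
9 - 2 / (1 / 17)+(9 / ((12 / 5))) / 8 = -785 / 32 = -24.53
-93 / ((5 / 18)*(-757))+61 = 232559 / 3785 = 61.44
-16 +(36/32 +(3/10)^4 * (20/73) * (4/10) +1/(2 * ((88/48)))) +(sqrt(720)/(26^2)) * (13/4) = -58624561/4015000 +3 * sqrt(5)/52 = -14.47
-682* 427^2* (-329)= 40910616362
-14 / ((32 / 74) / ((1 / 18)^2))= -259 / 2592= -0.10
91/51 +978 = 49969/51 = 979.78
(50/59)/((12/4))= 0.28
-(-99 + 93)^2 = -36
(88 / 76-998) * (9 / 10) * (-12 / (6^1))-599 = 22711 / 19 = 1195.32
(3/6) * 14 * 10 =70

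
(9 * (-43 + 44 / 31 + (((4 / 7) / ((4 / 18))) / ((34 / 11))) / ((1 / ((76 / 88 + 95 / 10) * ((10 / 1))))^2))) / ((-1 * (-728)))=249854607 / 2272424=109.95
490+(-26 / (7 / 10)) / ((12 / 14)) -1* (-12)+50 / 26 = 17963 / 39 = 460.59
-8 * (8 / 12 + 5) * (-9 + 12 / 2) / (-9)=-136 / 9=-15.11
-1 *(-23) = 23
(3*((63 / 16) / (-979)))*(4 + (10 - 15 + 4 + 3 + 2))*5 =-945 / 1958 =-0.48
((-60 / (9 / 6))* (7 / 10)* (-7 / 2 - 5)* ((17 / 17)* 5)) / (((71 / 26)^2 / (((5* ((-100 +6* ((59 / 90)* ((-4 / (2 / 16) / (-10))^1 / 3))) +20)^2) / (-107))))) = -46803467296768 / 1092258675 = -42850.17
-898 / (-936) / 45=449 / 21060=0.02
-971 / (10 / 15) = -2913 / 2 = -1456.50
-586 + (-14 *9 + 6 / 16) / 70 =-65833 / 112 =-587.79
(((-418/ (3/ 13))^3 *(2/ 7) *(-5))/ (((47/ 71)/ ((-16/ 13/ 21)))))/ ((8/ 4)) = -70107403949440/ 186543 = -375824361.94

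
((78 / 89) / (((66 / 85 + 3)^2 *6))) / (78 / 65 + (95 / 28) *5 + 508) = 13149500 / 675537517287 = 0.00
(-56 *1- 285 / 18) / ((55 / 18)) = -1293 / 55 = -23.51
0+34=34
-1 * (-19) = 19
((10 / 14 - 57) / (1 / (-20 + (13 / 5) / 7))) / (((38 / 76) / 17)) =9203052 / 245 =37563.48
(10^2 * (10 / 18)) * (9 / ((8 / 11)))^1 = 1375 / 2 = 687.50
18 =18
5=5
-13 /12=-1.08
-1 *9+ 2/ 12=-53/ 6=-8.83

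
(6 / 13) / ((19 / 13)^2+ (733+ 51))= 0.00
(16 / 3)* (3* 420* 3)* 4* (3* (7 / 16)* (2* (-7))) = -1481760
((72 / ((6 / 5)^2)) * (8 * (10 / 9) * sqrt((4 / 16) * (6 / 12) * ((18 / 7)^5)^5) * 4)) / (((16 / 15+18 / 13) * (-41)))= -300776159170805760000 * sqrt(7) / 949415412978193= -838177.80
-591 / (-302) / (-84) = -197 / 8456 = -0.02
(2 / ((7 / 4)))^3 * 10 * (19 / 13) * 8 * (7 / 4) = 194560 / 637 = 305.43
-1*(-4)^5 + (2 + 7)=1033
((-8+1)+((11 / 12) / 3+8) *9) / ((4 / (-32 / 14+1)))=-2439 / 112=-21.78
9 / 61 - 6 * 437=-159933 / 61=-2621.85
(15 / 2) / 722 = 15 / 1444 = 0.01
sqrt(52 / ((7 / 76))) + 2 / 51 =2 / 51 + 4 *sqrt(1729) / 7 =23.80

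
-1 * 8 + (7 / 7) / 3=-7.67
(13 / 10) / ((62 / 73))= 949 / 620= 1.53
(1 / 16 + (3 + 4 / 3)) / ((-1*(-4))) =211 / 192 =1.10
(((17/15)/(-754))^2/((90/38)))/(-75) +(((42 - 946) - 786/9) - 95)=-468988391142991/431716837500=-1086.33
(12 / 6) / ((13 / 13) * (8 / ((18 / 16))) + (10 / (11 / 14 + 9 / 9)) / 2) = 45 / 223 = 0.20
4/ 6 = 0.67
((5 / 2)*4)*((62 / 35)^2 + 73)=761.38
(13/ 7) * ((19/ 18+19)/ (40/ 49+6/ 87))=952679/ 22644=42.07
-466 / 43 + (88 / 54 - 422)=-431.21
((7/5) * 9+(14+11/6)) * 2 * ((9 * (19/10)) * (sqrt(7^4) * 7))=16677003/50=333540.06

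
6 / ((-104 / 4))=-0.23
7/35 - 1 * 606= -3029/5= -605.80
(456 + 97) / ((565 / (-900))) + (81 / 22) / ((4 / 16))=-1076634 / 1243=-866.16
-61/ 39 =-1.56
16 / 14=8 / 7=1.14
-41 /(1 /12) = -492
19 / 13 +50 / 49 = 1581 / 637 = 2.48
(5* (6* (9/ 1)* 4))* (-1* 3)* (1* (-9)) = 29160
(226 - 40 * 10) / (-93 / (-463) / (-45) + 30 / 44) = -26585460 / 103493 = -256.88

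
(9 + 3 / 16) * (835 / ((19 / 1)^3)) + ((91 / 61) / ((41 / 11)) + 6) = 2063657453 / 274469744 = 7.52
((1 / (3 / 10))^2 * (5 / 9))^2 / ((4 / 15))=312500 / 2187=142.89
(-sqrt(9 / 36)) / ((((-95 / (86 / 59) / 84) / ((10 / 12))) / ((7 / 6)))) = 2107 / 3363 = 0.63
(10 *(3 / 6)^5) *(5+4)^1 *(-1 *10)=-225 / 8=-28.12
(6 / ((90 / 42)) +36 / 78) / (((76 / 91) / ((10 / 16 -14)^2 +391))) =2225.57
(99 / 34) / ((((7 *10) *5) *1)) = 99 / 11900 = 0.01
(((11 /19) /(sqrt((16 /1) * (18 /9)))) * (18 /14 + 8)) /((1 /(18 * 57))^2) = 1000401.04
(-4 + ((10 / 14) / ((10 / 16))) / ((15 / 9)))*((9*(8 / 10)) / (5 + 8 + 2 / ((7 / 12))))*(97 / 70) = -202536 / 100625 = -2.01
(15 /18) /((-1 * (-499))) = 5 /2994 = 0.00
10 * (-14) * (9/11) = -1260/11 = -114.55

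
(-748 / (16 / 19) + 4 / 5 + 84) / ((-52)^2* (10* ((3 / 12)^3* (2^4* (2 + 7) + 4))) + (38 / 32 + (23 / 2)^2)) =-64276 / 5013075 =-0.01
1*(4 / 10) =2 / 5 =0.40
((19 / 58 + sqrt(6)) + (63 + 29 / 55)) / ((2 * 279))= sqrt(6) / 558 + 22633 / 197780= 0.12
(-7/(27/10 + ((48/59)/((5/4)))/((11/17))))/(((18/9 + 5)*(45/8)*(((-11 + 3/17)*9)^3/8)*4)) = 3188537/30718971200592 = 0.00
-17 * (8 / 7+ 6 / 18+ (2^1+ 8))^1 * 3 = -4097 / 7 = -585.29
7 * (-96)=-672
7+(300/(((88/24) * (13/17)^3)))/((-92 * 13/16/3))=-2478869/7225933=-0.34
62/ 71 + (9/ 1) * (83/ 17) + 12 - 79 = -26778/ 1207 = -22.19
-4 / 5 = -0.80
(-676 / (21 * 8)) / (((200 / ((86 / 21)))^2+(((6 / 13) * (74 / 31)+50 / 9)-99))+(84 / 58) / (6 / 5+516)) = -4721991322971 / 2690551271013592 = -0.00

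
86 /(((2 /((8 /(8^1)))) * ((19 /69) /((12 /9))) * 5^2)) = 3956 /475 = 8.33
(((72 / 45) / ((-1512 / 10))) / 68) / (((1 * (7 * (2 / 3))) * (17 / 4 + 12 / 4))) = -1 / 217413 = -0.00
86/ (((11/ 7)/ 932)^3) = 23880329140864/ 1331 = 17941644733.93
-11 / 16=-0.69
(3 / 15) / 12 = 1 / 60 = 0.02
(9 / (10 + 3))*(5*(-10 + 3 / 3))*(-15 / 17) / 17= 6075 / 3757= 1.62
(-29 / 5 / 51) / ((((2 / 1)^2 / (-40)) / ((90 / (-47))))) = -1740 / 799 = -2.18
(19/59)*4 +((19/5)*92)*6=619172/295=2098.89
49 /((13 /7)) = 343 /13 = 26.38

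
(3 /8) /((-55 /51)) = -153 /440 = -0.35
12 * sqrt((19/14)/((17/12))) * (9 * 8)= 864 * sqrt(13566)/119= 845.65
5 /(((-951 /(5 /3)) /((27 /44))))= -75 /13948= -0.01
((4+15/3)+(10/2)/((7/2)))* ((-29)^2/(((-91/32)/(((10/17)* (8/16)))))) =-9822880/10829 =-907.09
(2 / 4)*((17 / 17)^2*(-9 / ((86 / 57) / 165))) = -492.12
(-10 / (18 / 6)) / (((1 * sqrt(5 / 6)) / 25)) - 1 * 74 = -50 * sqrt(30) / 3 - 74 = -165.29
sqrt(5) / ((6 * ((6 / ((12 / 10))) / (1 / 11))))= sqrt(5) / 330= 0.01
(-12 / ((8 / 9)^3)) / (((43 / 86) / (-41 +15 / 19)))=417717 / 304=1374.07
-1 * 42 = -42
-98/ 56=-7/ 4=-1.75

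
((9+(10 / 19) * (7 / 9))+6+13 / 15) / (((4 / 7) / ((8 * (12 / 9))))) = 779296 / 2565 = 303.82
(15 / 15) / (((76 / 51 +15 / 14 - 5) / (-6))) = 4284 / 1741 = 2.46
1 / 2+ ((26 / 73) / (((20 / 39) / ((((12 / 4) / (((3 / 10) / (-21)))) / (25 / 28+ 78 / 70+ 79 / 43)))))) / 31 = -75817271 / 104745218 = -0.72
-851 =-851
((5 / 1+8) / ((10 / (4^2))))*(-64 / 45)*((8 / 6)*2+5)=-153088 / 675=-226.80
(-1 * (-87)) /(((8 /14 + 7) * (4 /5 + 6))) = 3045 /1802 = 1.69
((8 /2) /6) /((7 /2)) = 0.19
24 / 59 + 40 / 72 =511 / 531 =0.96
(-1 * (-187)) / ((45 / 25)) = 935 / 9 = 103.89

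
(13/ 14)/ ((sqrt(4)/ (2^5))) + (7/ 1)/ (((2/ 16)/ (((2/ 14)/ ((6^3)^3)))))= 131010055/ 8817984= 14.86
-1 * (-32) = 32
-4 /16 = -1 /4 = -0.25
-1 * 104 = -104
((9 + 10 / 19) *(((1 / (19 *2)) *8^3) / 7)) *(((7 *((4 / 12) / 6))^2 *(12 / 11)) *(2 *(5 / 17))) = 3243520 / 1822689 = 1.78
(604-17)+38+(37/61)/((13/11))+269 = 709349/793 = 894.51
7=7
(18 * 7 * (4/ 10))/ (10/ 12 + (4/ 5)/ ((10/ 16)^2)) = 17.49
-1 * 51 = -51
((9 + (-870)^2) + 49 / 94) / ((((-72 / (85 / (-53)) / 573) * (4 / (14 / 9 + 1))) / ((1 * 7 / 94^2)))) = 185973040263325 / 38034102528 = 4889.64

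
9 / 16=0.56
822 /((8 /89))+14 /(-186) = 3401819 /372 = 9144.67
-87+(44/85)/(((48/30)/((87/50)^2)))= -7311741/85000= -86.02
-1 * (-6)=6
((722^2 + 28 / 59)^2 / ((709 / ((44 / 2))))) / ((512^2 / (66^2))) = 177049292347145691 / 1263630848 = 140111562.35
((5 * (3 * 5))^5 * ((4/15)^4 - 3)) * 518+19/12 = -44177986124981/12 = -3681498843748.42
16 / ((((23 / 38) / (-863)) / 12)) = -6296448 / 23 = -273758.61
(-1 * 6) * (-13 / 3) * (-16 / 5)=-416 / 5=-83.20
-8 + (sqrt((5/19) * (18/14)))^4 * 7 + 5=-5556/2527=-2.20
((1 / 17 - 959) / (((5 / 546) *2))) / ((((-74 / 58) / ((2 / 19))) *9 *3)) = 1509508 / 9435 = 159.99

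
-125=-125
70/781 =0.09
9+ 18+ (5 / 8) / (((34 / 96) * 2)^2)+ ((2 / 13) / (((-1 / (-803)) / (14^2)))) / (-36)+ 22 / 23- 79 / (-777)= -129574961834 / 201424041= -643.29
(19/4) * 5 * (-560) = -13300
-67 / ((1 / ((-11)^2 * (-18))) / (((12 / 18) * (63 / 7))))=875556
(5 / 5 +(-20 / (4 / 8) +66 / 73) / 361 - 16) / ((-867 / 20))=7962980 / 22848051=0.35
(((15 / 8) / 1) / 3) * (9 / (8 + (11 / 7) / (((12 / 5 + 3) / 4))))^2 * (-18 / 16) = -130203045 / 191988736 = -0.68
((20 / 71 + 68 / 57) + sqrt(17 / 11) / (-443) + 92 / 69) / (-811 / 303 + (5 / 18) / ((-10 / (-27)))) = -4591056 / 3149915 + 1212 * sqrt(187) / 11378455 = -1.46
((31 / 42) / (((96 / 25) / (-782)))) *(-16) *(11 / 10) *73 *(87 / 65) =282261727 / 1092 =258481.43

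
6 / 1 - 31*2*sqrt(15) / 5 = 6 - 62*sqrt(15) / 5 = -42.02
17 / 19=0.89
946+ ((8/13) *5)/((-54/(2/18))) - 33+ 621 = 4845886/3159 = 1533.99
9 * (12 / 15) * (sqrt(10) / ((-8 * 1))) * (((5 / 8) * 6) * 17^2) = -7803 * sqrt(10) / 8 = -3084.41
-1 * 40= -40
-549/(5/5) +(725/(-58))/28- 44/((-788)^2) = -1194114275/2173304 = -549.45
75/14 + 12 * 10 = 1755/14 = 125.36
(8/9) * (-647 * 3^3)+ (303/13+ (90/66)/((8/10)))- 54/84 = -15503.63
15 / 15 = 1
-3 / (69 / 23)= -1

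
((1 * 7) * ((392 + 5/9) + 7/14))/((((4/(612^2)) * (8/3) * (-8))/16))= -386443575/2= -193221787.50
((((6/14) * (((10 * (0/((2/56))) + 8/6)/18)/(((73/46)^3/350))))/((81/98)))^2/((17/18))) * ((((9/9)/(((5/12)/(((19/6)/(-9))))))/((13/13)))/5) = -2766130880631193600/1367228613405291633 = -2.02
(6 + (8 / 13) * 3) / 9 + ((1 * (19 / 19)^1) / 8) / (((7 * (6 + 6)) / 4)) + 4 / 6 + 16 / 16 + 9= 25213 / 2184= 11.54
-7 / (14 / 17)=-17 / 2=-8.50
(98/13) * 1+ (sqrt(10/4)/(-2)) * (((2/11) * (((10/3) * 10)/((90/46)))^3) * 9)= 98/13 - 48668000 * sqrt(10)/24057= -6389.84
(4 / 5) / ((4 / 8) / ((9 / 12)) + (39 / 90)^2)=720 / 769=0.94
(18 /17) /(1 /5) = 90 /17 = 5.29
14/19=0.74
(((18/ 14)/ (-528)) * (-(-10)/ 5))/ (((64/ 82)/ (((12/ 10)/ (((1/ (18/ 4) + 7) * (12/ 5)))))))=-1107/ 2562560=-0.00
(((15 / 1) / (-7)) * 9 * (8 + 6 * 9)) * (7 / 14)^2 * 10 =-20925 / 7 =-2989.29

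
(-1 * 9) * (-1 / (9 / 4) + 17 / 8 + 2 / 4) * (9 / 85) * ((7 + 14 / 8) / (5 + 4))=-2.02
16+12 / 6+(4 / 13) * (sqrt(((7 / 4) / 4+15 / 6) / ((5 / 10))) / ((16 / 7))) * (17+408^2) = 18+1165367 * sqrt(94) / 208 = 54338.44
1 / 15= 0.07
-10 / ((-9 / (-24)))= -80 / 3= -26.67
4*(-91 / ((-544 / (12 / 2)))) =273 / 68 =4.01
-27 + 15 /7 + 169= 1009 /7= 144.14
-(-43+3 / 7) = 42.57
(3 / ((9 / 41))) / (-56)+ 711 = 119407 / 168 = 710.76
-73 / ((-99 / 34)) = 2482 / 99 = 25.07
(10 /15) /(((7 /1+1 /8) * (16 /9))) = 1 /19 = 0.05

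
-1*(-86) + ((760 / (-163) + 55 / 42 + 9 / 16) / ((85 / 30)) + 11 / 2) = 14045771 / 155176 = 90.52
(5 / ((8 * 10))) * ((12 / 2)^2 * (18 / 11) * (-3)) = -243 / 22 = -11.05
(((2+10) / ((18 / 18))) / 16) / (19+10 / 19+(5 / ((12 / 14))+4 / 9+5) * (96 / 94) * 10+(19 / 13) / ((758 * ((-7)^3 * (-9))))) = 40746649671 / 7318295026306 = 0.01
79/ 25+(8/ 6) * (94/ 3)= 10111/ 225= 44.94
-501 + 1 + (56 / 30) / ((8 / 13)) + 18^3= 5335.03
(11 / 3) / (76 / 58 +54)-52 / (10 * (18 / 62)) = -1288039 / 72180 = -17.84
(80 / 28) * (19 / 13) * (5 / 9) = 1900 / 819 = 2.32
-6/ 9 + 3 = 7/ 3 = 2.33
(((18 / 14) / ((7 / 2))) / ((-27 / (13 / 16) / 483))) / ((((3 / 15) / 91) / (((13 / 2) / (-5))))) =50531 / 16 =3158.19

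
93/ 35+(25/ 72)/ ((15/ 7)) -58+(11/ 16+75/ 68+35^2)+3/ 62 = 9336052207/ 7968240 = 1171.66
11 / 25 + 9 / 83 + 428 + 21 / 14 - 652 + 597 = 1556451 / 4150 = 375.05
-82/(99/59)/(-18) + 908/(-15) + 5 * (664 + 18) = 14933969/4455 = 3352.18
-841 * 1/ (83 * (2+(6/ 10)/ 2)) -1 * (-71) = 127129/ 1909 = 66.59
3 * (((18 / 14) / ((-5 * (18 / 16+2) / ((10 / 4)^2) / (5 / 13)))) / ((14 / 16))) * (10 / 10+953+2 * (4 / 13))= -5361120 / 8281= -647.40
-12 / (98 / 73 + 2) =-219 / 61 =-3.59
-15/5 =-3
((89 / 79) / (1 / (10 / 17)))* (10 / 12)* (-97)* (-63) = 3374.78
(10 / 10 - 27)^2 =676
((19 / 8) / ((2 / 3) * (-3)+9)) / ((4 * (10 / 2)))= 19 / 1120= 0.02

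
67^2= 4489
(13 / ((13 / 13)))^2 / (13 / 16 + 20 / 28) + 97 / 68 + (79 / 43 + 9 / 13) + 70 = 1200208901 / 6500052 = 184.65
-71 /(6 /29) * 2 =-2059 /3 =-686.33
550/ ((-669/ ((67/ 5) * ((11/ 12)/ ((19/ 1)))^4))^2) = 10584827184899/ 1634184232507941832654848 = 0.00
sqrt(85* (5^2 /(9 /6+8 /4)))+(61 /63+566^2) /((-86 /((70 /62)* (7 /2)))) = -706387115 /47988+5* sqrt(1190) /7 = -14695.44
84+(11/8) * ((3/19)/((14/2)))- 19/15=1320919/15960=82.76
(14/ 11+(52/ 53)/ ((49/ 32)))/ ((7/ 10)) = 546620/ 199969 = 2.73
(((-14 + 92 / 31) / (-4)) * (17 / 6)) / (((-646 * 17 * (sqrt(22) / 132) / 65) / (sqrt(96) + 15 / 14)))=-1170 * sqrt(33) / 527 - 8775 * sqrt(22) / 29512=-14.15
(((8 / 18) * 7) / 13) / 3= 28 / 351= 0.08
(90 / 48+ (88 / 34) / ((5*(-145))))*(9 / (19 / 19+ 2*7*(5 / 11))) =2029753 / 887400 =2.29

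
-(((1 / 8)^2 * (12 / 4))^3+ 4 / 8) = -131099 / 262144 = -0.50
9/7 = 1.29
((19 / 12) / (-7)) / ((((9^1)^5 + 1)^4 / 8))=-19 / 127664134967315625000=-0.00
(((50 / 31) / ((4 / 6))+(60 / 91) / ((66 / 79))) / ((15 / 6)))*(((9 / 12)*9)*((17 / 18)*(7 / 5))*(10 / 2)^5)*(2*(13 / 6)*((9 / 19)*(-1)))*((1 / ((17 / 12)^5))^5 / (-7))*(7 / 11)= 26713474622343931711993109544960000 / 24192167355921075832037894923096549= 1.10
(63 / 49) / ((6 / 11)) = 33 / 14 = 2.36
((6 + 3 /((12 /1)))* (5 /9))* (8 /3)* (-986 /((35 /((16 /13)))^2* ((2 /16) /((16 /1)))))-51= -334495417 /223587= -1496.04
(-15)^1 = -15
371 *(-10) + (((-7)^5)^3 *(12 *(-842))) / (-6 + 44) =23984680748161546 / 19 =1262351618324291.89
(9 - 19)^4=10000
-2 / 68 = -1 / 34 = -0.03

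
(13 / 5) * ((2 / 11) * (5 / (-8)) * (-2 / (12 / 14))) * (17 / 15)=1547 / 1980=0.78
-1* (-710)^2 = -504100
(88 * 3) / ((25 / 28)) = 7392 / 25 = 295.68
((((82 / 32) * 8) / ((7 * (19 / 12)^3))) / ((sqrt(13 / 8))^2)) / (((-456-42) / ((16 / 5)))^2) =2015232 / 107497506025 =0.00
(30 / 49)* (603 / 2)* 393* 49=3554685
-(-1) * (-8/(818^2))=-2/167281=-0.00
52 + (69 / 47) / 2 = 4957 / 94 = 52.73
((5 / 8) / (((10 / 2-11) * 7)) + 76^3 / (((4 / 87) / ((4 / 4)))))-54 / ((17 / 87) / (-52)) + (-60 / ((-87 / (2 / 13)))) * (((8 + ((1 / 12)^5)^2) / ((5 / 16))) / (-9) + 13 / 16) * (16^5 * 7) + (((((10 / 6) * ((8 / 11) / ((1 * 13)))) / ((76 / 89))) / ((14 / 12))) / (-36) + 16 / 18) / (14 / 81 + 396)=10207829862323315344707157 / 1279232128656321840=7979654.07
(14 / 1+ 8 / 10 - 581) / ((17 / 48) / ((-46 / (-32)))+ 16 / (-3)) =65113 / 585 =111.30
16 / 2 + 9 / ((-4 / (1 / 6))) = 61 / 8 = 7.62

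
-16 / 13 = -1.23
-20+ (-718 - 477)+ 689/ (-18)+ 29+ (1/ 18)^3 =-7139987/ 5832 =-1224.28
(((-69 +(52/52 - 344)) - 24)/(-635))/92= 109/14605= 0.01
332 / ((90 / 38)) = 6308 / 45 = 140.18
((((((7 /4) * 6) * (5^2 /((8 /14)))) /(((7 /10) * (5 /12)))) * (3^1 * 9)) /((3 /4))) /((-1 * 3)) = -18900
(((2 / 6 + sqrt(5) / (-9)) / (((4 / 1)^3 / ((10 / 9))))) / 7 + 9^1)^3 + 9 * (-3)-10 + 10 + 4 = 58586141362517 / 82959593472-12501788795 * sqrt(5) / 186659085312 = 706.05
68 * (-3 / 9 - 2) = -476 / 3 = -158.67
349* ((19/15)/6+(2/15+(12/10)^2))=280247/450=622.77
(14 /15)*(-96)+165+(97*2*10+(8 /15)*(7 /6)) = 90721 /45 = 2016.02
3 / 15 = 0.20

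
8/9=0.89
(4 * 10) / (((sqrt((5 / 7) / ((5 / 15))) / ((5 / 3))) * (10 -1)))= 40 * sqrt(105) / 81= 5.06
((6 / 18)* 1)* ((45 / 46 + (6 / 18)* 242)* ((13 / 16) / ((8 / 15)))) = 732355 / 17664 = 41.46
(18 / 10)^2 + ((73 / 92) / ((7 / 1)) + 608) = 9842789 / 16100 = 611.35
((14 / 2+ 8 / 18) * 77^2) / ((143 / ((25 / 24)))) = 902825 / 2808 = 321.52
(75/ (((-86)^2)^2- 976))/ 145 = 1/ 105753024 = 0.00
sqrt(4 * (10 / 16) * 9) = 3 * sqrt(10) / 2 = 4.74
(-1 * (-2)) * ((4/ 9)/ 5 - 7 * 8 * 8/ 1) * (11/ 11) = -40312/ 45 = -895.82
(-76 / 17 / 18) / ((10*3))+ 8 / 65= 685 / 5967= 0.11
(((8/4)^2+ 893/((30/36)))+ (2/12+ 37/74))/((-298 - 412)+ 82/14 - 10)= -113008/74985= -1.51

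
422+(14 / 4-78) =695 / 2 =347.50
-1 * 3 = -3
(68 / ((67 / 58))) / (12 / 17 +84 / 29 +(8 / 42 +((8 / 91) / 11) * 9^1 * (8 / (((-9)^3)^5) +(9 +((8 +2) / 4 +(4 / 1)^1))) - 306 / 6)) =-1.28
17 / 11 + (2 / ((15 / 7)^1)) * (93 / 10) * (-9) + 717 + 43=683.43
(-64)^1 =-64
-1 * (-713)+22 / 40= 713.55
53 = 53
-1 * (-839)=839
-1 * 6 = -6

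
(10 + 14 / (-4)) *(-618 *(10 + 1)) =-44187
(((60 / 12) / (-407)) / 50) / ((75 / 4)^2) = -8 / 11446875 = -0.00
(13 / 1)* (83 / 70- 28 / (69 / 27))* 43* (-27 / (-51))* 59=-4669416999 / 27370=-170603.47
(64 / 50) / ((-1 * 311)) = -32 / 7775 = -0.00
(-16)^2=256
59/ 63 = 0.94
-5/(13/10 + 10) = -50/113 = -0.44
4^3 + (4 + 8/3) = 212/3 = 70.67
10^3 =1000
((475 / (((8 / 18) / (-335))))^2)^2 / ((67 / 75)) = 4708799136287896728515625 / 256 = 18393746626124596595764.16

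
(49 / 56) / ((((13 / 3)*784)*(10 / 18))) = 27 / 58240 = 0.00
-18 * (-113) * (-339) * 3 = -2068578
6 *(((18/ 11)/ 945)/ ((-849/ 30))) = -8/ 21791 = -0.00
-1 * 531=-531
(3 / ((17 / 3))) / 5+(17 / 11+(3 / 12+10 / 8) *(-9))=-22157 / 1870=-11.85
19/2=9.50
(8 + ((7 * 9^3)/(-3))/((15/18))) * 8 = -81328/5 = -16265.60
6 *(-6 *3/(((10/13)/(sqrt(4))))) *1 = -1404/5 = -280.80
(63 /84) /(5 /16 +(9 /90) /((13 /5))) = 156 /73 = 2.14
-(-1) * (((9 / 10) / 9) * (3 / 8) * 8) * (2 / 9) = 1 / 15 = 0.07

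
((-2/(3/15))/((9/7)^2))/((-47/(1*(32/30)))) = 1568/11421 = 0.14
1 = 1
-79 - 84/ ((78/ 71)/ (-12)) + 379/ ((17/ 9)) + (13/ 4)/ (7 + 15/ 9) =1837943/ 1768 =1039.56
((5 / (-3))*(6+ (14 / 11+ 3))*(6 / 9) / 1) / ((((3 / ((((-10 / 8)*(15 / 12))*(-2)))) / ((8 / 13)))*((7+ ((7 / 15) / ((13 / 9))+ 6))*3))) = -0.18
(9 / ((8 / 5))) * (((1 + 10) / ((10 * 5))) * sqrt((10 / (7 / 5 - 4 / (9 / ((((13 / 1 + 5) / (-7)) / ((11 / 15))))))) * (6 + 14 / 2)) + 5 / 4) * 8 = 121.88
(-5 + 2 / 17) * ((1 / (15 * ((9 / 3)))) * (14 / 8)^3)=-28469 / 48960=-0.58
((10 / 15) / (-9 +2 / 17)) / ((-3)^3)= 34 / 12231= 0.00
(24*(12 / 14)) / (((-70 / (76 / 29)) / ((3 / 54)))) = -304 / 7105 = -0.04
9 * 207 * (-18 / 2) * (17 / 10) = -285039 / 10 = -28503.90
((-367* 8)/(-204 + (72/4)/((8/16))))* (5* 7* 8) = 14680/3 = 4893.33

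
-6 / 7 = -0.86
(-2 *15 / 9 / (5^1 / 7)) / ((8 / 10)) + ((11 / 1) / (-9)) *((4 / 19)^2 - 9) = 33221 / 6498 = 5.11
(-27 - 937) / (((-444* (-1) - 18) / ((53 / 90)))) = -12773 / 9585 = -1.33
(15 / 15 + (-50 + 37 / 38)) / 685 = -365 / 5206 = -0.07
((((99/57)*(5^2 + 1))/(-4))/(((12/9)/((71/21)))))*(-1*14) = 30459/76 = 400.78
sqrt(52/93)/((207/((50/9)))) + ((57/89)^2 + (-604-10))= -4860245/7921 + 100 * sqrt(1209)/173259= -613.57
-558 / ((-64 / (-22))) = -3069 / 16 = -191.81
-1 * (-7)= 7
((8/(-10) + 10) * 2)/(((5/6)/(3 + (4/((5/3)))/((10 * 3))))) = 42504/625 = 68.01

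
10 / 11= 0.91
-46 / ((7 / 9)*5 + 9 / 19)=-3933 / 373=-10.54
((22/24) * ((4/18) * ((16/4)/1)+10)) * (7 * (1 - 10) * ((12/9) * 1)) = -7546/9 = -838.44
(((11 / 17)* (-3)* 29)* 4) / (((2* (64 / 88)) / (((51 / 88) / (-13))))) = 2871 / 416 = 6.90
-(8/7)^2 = -64/49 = -1.31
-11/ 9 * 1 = -11/ 9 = -1.22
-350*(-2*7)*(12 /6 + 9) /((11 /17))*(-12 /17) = -58800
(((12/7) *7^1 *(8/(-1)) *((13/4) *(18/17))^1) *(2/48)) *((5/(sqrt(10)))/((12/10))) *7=-1365 *sqrt(10)/34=-126.96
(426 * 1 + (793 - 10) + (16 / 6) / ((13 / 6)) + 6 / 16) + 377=165111 / 104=1587.61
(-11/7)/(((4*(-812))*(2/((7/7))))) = 11/45472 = 0.00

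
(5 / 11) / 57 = 5 / 627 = 0.01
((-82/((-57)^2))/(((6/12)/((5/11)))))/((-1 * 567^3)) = 820/6514657275357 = 0.00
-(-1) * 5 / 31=5 / 31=0.16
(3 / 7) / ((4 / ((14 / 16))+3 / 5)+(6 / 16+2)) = 120 / 2113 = 0.06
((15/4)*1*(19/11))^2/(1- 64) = -9025/13552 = -0.67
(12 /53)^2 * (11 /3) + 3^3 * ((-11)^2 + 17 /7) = 3332.76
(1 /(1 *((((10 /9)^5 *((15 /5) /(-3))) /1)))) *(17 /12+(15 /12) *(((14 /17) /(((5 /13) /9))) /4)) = -11947581 /2720000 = -4.39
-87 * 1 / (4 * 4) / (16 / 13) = -1131 / 256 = -4.42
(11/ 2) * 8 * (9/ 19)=20.84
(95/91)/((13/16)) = 1.28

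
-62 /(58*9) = -31 /261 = -0.12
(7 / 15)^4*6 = 0.28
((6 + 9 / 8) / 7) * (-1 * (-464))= 3306 / 7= 472.29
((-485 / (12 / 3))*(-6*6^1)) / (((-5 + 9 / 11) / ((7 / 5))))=-67221 / 46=-1461.33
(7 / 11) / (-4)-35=-1547 / 44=-35.16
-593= -593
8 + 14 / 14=9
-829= -829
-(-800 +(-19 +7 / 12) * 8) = 2842 / 3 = 947.33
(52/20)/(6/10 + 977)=1/376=0.00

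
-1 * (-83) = 83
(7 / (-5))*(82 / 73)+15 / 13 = -1987 / 4745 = -0.42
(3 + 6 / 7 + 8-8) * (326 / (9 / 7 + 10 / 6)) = 13203 / 31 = 425.90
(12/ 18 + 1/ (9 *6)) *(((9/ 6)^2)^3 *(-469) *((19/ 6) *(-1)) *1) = 2967363/ 256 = 11591.26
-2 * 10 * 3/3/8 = -5/2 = -2.50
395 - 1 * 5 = 390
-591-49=-640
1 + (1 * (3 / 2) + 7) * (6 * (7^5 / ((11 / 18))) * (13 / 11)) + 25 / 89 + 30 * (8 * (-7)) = 17833073556 / 10769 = 1655963.74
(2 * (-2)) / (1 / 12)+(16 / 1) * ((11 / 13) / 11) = -608 / 13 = -46.77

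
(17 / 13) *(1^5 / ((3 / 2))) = 34 / 39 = 0.87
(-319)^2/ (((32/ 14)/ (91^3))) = 536788969717/ 16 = 33549310607.31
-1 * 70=-70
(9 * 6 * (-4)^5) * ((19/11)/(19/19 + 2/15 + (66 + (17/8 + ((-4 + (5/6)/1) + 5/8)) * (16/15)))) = -47278080/33011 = -1432.19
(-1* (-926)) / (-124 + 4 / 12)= -7.49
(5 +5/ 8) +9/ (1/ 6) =59.62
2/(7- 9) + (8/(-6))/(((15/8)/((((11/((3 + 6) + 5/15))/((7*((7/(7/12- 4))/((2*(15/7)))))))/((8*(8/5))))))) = -112993/115248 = -0.98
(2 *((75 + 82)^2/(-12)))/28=-24649/168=-146.72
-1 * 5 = -5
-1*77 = -77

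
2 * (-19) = -38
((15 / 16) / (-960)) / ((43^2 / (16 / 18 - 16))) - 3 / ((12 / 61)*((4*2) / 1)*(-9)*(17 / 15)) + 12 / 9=55048717 / 36210816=1.52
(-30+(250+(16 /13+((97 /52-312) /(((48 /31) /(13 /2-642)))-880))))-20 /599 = 378646579409 /2990208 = 126628.84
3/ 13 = 0.23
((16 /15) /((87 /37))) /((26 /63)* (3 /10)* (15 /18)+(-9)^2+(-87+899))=0.00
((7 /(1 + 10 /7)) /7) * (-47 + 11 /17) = -5516 /289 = -19.09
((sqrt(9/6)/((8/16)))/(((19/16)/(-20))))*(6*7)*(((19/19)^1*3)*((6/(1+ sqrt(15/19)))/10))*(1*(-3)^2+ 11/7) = -63936*sqrt(6)+ 191808*sqrt(190)/19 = -17458.43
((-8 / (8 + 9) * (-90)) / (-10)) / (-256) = 9 / 544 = 0.02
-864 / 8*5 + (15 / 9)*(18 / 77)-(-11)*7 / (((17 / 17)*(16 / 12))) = -148413 / 308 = -481.86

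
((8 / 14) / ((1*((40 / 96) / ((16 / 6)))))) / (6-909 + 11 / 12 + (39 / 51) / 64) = -417792 / 103052635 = -0.00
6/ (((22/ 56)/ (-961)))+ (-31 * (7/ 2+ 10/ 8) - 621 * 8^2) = -2401007/ 44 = -54568.34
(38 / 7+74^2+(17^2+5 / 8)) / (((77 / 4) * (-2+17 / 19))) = -6140401 / 22638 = -271.24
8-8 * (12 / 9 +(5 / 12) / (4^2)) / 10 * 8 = -7 / 10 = -0.70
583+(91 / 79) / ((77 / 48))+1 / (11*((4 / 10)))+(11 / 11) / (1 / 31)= 1068775 / 1738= 614.95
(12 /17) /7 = 12 /119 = 0.10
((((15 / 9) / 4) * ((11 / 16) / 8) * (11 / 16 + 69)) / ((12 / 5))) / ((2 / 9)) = 306625 / 65536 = 4.68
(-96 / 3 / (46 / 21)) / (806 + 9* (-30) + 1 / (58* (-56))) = -363776 / 13347107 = -0.03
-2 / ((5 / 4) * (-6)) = 4 / 15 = 0.27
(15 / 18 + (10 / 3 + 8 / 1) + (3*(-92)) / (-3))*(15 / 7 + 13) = 33125 / 21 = 1577.38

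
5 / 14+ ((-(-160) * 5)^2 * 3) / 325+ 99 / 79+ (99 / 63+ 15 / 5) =85029681 / 14378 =5913.87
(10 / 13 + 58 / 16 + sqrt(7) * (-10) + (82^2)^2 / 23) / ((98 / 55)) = 258614224825 / 234416-275 * sqrt(7) / 49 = 1103212.85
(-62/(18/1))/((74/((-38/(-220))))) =-589/73260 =-0.01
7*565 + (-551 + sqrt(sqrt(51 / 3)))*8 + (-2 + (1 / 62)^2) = -1749019 / 3844 + 8*17^(1 / 4) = -438.76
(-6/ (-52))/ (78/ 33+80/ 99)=297/ 8164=0.04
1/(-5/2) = -0.40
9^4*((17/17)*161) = 1056321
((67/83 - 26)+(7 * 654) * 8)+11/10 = 30377923/830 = 36599.91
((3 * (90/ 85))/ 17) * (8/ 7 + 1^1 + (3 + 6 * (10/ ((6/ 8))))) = 32184/ 2023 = 15.91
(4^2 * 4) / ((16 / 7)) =28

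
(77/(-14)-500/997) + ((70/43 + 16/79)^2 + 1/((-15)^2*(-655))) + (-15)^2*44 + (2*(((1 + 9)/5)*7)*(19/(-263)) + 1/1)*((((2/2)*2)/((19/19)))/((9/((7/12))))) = 13240370555591397010628/1337787314202495375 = 9897.22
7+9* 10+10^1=107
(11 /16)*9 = 99 /16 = 6.19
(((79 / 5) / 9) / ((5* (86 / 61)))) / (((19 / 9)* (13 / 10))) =4819 / 53105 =0.09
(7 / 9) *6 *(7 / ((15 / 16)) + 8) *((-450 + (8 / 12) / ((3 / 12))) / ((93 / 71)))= -309475936 / 12555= -24649.62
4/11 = 0.36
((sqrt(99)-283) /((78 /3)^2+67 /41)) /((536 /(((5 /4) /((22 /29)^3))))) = -1414927835 /634266775296+4999745 * sqrt(11) /211422258432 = -0.00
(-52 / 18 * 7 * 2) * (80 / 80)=-364 / 9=-40.44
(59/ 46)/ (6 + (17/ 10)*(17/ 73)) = 21535/ 107387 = 0.20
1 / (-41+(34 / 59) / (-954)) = -0.02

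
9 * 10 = 90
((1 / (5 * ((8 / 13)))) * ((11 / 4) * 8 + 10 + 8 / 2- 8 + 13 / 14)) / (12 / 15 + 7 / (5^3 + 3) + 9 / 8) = 42120 / 8869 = 4.75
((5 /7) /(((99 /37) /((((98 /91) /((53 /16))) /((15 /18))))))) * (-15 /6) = -5920 /22737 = -0.26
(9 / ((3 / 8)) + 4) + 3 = 31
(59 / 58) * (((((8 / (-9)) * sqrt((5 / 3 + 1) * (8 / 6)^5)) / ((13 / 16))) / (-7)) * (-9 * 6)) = -483328 * sqrt(2) / 23751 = -28.78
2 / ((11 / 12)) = 24 / 11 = 2.18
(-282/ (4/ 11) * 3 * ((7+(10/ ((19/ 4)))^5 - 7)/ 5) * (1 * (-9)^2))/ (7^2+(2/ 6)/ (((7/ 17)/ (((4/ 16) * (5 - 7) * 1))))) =-162094141440000/ 5053718059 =-32074.24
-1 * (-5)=5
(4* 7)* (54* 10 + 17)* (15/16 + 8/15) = 22939.12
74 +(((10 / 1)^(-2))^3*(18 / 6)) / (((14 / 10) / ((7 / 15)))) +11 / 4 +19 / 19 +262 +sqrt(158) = sqrt(158) +339750001 / 1000000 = 352.32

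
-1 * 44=-44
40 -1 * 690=-650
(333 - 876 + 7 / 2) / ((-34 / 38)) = 20501 / 34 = 602.97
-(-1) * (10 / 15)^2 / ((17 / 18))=8 / 17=0.47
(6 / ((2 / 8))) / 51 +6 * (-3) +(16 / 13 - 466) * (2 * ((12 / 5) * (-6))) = 14771446 / 1105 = 13367.82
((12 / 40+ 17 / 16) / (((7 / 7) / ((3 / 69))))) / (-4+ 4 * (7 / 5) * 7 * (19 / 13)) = 1417 / 1274752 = 0.00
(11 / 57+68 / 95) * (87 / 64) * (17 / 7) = 3.00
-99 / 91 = -1.09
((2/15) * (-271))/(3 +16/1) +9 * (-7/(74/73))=-1350823/21090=-64.05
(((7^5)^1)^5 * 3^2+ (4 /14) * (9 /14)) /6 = 98568543545301420209316 /49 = 2011602929495947351210.53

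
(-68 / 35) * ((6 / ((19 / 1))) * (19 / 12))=-0.97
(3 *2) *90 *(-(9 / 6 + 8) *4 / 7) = -20520 / 7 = -2931.43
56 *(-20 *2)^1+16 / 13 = -29104 / 13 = -2238.77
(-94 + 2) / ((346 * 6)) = -23 / 519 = -0.04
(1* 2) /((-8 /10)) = -5 /2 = -2.50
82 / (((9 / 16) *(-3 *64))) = -41 / 54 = -0.76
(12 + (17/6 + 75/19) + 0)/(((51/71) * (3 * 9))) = 0.97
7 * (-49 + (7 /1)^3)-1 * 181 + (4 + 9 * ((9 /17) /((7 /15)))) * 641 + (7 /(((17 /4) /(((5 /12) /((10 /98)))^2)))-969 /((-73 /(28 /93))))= 106807611775 /9694692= 11017.12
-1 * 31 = -31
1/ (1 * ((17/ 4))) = 0.24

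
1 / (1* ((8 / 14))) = 1.75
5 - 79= -74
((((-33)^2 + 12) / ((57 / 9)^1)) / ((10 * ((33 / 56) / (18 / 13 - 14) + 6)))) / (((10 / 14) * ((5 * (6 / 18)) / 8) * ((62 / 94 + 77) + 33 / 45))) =4435614848 / 17719981875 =0.25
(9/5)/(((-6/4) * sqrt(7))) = -6 * sqrt(7)/35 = -0.45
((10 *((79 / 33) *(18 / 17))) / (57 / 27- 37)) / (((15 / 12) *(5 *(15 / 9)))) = -51192 / 733975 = -0.07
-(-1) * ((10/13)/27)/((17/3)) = 10/1989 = 0.01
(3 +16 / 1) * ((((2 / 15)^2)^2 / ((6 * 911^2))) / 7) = 152 / 882309763125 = 0.00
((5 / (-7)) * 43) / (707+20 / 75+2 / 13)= -41925 / 965629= -0.04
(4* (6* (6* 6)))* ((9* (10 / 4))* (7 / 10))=13608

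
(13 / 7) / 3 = 13 / 21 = 0.62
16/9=1.78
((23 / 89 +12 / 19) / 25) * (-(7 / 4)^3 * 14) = -722701 / 270560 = -2.67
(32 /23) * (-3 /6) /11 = -16 /253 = -0.06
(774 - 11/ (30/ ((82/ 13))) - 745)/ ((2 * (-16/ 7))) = -9107/ 1560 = -5.84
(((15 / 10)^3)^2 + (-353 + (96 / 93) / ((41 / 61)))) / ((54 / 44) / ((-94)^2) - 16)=134436380111 / 6324994232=21.25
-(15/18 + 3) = -23/6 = -3.83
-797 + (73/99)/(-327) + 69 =-23567617/32373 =-728.00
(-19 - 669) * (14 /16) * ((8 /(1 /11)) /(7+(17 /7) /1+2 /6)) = -1112496 /205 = -5426.81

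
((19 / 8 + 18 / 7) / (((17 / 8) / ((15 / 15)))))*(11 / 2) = 3047 / 238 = 12.80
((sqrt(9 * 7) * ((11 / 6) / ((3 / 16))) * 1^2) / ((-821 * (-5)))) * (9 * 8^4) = 1081344 * sqrt(7) / 4105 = 696.95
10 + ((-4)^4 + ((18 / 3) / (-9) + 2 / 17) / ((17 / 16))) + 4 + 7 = 276.48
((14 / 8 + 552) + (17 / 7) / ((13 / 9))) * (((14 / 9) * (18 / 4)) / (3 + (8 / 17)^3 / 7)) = 6953069207 / 5391620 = 1289.61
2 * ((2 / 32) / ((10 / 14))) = 7 / 40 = 0.18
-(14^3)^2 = -7529536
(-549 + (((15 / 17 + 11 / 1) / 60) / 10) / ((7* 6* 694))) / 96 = -81611485099 / 14270860800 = -5.72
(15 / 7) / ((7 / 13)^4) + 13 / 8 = 3645811 / 134456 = 27.12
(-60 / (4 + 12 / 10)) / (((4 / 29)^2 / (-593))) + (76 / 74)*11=1383972047 / 3848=359660.10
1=1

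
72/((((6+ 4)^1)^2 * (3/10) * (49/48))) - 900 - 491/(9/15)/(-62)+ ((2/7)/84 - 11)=-20402752/22785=-895.45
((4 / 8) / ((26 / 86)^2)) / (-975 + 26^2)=-1849 / 101062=-0.02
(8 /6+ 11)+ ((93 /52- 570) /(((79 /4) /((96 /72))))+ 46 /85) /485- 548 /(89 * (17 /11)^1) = 93500052469 /11304266025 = 8.27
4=4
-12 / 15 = -4 / 5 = -0.80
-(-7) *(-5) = -35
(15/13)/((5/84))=252/13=19.38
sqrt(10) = 3.16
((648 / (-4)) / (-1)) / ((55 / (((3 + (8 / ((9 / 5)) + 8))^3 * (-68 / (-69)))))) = 365244184 / 34155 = 10693.73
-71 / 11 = -6.45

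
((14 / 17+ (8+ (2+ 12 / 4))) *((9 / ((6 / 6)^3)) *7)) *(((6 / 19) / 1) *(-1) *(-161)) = 14301630 / 323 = 44277.49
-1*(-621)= 621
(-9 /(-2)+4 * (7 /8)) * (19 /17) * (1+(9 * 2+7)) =3952 /17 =232.47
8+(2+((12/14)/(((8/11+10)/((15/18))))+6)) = 13271/826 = 16.07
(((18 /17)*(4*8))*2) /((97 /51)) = 3456 /97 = 35.63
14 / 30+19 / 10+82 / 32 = 4.93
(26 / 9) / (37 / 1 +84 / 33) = 286 / 3915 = 0.07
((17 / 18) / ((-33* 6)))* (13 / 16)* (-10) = 1105 / 28512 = 0.04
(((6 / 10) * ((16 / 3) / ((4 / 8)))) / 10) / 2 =0.32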